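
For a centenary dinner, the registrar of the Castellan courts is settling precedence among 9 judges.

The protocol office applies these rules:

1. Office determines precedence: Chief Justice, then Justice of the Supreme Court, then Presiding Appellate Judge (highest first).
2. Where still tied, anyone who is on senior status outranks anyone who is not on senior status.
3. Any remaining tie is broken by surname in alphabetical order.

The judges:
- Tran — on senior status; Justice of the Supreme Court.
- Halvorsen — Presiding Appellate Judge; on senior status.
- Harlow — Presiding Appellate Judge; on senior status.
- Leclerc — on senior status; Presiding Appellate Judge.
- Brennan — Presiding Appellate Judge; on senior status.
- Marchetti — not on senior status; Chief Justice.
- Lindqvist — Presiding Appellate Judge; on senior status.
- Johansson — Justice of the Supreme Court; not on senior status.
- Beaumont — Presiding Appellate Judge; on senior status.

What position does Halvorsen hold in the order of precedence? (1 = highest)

6

By office: Marchetti (Chief Justice); then Tran and Johansson (Justice of the Supreme Court); then Beaumont, Brennan, Halvorsen, Harlow, Leclerc and Lindqvist (Presiding Appellate Judge).
Among Tran and Johansson, on senior status before not on senior status: Tran (on senior status) before Johansson (not on senior status).
Beaumont, Brennan, Halvorsen, Harlow, Leclerc and Lindqvist are each on senior status, so the next rule applies.
Among Beaumont, Brennan, Halvorsen, Harlow, Leclerc and Lindqvist, alphabetically by surname: Beaumont before Brennan before Halvorsen before Harlow before Leclerc before Lindqvist.
Order: Marchetti, Tran, Johansson, Beaumont, Brennan, Halvorsen, Harlow, Leclerc, Lindqvist. So position 6.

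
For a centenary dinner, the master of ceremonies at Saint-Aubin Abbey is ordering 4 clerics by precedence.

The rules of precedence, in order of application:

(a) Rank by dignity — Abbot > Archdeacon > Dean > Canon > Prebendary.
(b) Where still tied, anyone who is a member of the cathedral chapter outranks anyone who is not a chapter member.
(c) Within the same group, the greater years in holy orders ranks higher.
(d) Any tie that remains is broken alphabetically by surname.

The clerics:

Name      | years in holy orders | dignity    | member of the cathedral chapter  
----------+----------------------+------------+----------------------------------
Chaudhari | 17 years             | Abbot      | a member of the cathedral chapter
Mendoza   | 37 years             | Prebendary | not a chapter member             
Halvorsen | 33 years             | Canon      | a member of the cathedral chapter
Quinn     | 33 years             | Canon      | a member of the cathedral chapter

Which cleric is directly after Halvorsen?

By dignity: Chaudhari (Abbot); then Halvorsen and Quinn (Canon); then Mendoza (Prebendary).
Halvorsen and Quinn are each a member of the cathedral chapter, so the next rule applies.
Halvorsen and Quinn both have years in holy orders 33 years, so the next rule applies.
Among Halvorsen and Quinn, alphabetically by surname: Halvorsen before Quinn.
Order: Chaudhari, Halvorsen, Quinn, Mendoza.

Quinn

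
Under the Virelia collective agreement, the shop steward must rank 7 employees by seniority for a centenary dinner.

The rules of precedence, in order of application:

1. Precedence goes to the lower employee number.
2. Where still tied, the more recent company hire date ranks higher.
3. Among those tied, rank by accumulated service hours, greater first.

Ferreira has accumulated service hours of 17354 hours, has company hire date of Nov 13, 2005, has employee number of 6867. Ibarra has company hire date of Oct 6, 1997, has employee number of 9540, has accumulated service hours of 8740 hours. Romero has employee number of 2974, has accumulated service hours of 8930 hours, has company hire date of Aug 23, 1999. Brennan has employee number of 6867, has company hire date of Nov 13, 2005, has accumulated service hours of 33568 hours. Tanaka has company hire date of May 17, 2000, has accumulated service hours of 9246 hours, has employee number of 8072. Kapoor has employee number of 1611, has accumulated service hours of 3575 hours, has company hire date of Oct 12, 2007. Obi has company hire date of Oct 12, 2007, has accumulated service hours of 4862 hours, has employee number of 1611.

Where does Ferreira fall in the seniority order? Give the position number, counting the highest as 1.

5

By employee number (lower first): Obi and Kapoor (both 1611); then Romero (2974); then Brennan and Ferreira (both 6867); then Tanaka (8072); then Ibarra (9540).
Obi and Kapoor both have company hire date Oct 12, 2007, so the next rule applies.
Among Obi and Kapoor, by accumulated service hours (higher first): Obi (4862 hours) before Kapoor (3575 hours).
Brennan and Ferreira both have company hire date Nov 13, 2005, so the next rule applies.
Among Brennan and Ferreira, by accumulated service hours (higher first): Brennan (33568 hours) before Ferreira (17354 hours).
Order: Obi, Kapoor, Romero, Brennan, Ferreira, Tanaka, Ibarra. So position 5.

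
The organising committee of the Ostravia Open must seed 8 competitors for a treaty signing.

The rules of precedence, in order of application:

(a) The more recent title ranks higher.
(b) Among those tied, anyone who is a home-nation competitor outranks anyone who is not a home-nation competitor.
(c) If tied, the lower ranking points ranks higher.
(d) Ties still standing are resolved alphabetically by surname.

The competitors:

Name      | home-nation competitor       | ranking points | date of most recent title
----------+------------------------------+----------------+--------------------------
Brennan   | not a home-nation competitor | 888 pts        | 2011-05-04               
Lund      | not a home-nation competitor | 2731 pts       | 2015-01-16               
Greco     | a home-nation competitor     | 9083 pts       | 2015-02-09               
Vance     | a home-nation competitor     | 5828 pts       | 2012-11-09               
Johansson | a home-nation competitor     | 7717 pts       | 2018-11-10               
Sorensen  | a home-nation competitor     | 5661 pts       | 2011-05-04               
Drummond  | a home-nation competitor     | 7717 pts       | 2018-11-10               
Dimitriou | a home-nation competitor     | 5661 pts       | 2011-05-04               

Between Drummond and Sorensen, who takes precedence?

By date of most recent title (later first): Drummond and Johansson (both 2018-11-10); then Greco (2015-02-09); then Lund (2015-01-16); then Vance (2012-11-09); then Dimitriou, Sorensen and Brennan (each 2011-05-04).
Drummond and Johansson are each a home-nation competitor, so the next rule applies.
Drummond and Johansson both have ranking points 7717 pts, so the next rule applies.
Among Drummond and Johansson, alphabetically by surname: Drummond before Johansson.
Among Dimitriou, Sorensen and Brennan, a home-nation competitor before not a home-nation competitor: Dimitriou and Sorensen (a home-nation competitor) before Brennan (not a home-nation competitor).
Dimitriou and Sorensen both have ranking points 5661 pts, so the next rule applies.
Among Dimitriou and Sorensen, alphabetically by surname: Dimitriou before Sorensen.
So Drummond takes precedence.

Drummond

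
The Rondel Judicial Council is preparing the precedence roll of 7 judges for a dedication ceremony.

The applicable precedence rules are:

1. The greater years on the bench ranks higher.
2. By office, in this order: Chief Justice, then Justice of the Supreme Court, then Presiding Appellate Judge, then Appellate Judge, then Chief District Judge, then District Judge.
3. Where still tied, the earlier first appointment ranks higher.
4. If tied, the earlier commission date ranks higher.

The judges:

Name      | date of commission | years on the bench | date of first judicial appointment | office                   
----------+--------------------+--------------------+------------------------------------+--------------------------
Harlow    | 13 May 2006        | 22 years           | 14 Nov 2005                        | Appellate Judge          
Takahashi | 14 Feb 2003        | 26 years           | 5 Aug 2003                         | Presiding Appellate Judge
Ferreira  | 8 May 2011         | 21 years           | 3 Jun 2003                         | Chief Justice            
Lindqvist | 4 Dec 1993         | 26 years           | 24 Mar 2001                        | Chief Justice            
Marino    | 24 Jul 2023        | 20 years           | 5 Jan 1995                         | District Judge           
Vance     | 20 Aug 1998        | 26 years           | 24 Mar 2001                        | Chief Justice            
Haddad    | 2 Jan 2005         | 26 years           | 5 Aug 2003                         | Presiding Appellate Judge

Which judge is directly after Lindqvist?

Vance

By years on the bench (higher first): Lindqvist, Vance, Takahashi and Haddad (each 26 years); then Harlow (22 years); then Ferreira (21 years); then Marino (20 years).
Among Lindqvist, Vance, Takahashi and Haddad, by office: Lindqvist and Vance (Chief Justice) before Takahashi and Haddad (Presiding Appellate Judge).
Lindqvist and Vance both have date of first judicial appointment 24 Mar 2001, so the next rule applies.
Among Lindqvist and Vance, by date of commission (earlier first): Lindqvist (4 Dec 1993) before Vance (20 Aug 1998).
Takahashi and Haddad both have date of first judicial appointment 5 Aug 2003, so the next rule applies.
Among Takahashi and Haddad, by date of commission (earlier first): Takahashi (14 Feb 2003) before Haddad (2 Jan 2005).
Order: Lindqvist, Vance, Takahashi, Haddad, Harlow, Ferreira, Marino.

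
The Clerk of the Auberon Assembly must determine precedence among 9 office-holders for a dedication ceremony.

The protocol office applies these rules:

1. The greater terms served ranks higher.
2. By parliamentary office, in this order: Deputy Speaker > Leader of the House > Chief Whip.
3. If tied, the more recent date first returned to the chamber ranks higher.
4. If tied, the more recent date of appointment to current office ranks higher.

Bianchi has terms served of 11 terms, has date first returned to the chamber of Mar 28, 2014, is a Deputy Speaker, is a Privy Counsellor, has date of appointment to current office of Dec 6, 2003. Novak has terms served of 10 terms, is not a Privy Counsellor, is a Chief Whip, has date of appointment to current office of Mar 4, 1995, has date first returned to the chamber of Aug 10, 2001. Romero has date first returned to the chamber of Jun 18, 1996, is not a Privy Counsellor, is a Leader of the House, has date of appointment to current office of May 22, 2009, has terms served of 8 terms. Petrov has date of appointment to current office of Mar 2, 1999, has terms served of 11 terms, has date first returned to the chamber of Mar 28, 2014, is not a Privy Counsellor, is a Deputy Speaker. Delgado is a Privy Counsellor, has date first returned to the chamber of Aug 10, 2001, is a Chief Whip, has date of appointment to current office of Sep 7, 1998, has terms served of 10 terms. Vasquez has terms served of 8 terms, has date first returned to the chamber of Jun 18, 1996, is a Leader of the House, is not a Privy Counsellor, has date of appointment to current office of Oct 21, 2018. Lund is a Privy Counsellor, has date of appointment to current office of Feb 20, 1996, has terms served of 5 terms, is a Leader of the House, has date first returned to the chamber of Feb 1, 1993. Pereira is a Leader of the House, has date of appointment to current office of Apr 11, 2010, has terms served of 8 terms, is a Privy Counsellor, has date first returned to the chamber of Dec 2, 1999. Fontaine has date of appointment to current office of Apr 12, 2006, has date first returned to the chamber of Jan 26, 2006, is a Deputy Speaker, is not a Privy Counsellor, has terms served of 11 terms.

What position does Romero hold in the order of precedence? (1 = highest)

8

By terms served (higher first): Bianchi, Petrov and Fontaine (each 11 terms); then Delgado and Novak (both 10 terms); then Pereira, Vasquez and Romero (each 8 terms); then Lund (5 terms).
Bianchi, Petrov and Fontaine are each Deputy Speaker, so the next rule applies.
Among Bianchi, Petrov and Fontaine, by date first returned to the chamber (later first): Bianchi and Petrov (Mar 28, 2014) before Fontaine (Jan 26, 2006).
Among Bianchi and Petrov, by date of appointment to current office (later first): Bianchi (Dec 6, 2003) before Petrov (Mar 2, 1999).
Delgado and Novak are each Chief Whip, so the next rule applies.
Delgado and Novak both have date first returned to the chamber Aug 10, 2001, so the next rule applies.
Among Delgado and Novak, by date of appointment to current office (later first): Delgado (Sep 7, 1998) before Novak (Mar 4, 1995).
Pereira, Vasquez and Romero are each Leader of the House, so the next rule applies.
Among Pereira, Vasquez and Romero, by date first returned to the chamber (later first): Pereira (Dec 2, 1999) before Vasquez and Romero (Jun 18, 1996).
Among Vasquez and Romero, by date of appointment to current office (later first): Vasquez (Oct 21, 2018) before Romero (May 22, 2009).
Order: Bianchi, Petrov, Fontaine, Delgado, Novak, Pereira, Vasquez, Romero, Lund. So position 8.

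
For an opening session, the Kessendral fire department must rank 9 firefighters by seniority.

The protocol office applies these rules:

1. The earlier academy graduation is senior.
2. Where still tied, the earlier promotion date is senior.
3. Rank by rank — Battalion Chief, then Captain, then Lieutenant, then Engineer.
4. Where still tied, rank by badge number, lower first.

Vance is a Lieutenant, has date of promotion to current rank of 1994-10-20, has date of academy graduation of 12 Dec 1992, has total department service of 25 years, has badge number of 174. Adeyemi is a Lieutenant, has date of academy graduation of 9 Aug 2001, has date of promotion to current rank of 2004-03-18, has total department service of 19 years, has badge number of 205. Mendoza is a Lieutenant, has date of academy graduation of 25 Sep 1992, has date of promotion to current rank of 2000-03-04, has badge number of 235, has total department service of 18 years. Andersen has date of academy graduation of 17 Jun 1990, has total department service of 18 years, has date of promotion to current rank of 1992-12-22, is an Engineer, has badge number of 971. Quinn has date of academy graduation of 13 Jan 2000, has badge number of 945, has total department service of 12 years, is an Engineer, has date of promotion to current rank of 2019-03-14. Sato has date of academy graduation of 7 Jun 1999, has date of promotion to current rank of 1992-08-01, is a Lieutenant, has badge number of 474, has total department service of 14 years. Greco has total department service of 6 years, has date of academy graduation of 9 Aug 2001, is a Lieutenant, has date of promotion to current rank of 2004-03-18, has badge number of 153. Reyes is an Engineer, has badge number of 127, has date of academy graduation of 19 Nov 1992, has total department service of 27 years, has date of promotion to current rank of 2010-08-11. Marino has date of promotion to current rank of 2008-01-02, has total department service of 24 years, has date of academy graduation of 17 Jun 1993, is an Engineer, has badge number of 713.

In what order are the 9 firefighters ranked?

By date of academy graduation (earlier first): Andersen (17 Jun 1990); then Mendoza (25 Sep 1992); then Reyes (19 Nov 1992); then Vance (12 Dec 1992); then Marino (17 Jun 1993); then Sato (7 Jun 1999); then Quinn (13 Jan 2000); then Greco and Adeyemi (both 9 Aug 2001).
Greco and Adeyemi both have date of promotion to current rank 2004-03-18, so the next rule applies.
Greco and Adeyemi are each Lieutenant, so the next rule applies.
Among Greco and Adeyemi, by badge number (lower first): Greco (153) before Adeyemi (205).
Full order: Andersen, Mendoza, Reyes, Vance, Marino, Sato, Quinn, Greco, Adeyemi.

Andersen, Mendoza, Reyes, Vance, Marino, Sato, Quinn, Greco, Adeyemi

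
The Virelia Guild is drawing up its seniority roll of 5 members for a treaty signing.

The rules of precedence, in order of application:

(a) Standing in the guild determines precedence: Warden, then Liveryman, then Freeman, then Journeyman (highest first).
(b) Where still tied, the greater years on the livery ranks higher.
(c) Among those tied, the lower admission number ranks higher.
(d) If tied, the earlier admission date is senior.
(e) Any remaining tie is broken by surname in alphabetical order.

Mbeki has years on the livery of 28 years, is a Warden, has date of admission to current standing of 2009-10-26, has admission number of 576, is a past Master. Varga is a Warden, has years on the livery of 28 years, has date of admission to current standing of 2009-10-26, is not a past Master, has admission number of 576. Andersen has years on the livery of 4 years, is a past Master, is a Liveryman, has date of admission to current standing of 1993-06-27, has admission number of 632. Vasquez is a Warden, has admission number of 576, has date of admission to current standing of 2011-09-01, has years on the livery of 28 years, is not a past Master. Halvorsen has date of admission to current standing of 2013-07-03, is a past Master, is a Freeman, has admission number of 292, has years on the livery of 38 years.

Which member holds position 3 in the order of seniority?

Vasquez

By standing in the guild: Mbeki, Varga and Vasquez (Warden); then Andersen (Liveryman); then Halvorsen (Freeman).
Mbeki, Varga and Vasquez all have years on the livery 28 years, so the next rule applies.
Mbeki, Varga and Vasquez all have admission number 576, so the next rule applies.
Among Mbeki, Varga and Vasquez, by date of admission to current standing (earlier first): Mbeki and Varga (2009-10-26) before Vasquez (2011-09-01).
Among Mbeki and Varga, alphabetically by surname: Mbeki before Varga.
Order: Mbeki, Varga, Vasquez, Andersen, Halvorsen.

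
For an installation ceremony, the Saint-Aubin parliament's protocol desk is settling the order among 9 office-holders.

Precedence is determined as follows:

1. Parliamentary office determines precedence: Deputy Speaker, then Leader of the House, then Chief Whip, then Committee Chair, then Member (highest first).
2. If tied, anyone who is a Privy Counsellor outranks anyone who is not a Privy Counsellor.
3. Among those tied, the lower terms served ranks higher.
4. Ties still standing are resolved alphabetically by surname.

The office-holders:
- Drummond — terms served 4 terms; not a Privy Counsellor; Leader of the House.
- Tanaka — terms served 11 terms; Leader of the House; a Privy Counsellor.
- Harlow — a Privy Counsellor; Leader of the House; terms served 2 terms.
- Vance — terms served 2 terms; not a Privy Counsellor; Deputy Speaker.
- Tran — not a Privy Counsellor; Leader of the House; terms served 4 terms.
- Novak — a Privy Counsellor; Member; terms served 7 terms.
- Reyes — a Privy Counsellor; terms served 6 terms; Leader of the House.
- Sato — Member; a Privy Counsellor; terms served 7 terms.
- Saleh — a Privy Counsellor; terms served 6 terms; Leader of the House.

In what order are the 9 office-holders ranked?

By parliamentary office: Vance (Deputy Speaker); then Harlow, Reyes, Saleh, Tanaka, Drummond and Tran (Leader of the House); then Novak and Sato (Member).
Among Harlow, Reyes, Saleh, Tanaka, Drummond and Tran, a Privy Counsellor before not a Privy Counsellor: Harlow, Reyes, Saleh and Tanaka (a Privy Counsellor) before Drummond and Tran (not a Privy Counsellor).
Among Harlow, Reyes, Saleh and Tanaka, by terms served (lower first): Harlow (2 terms) before Reyes and Saleh (6 terms) before Tanaka (11 terms).
Among Reyes and Saleh, alphabetically by surname: Reyes before Saleh.
Drummond and Tran both have terms served 4 terms, so the next rule applies.
Among Drummond and Tran, alphabetically by surname: Drummond before Tran.
Novak and Sato are each a Privy Counsellor, so the next rule applies.
Novak and Sato both have terms served 7 terms, so the next rule applies.
Among Novak and Sato, alphabetically by surname: Novak before Sato.
Full order: Vance, Harlow, Reyes, Saleh, Tanaka, Drummond, Tran, Novak, Sato.

Vance, Harlow, Reyes, Saleh, Tanaka, Drummond, Tran, Novak, Sato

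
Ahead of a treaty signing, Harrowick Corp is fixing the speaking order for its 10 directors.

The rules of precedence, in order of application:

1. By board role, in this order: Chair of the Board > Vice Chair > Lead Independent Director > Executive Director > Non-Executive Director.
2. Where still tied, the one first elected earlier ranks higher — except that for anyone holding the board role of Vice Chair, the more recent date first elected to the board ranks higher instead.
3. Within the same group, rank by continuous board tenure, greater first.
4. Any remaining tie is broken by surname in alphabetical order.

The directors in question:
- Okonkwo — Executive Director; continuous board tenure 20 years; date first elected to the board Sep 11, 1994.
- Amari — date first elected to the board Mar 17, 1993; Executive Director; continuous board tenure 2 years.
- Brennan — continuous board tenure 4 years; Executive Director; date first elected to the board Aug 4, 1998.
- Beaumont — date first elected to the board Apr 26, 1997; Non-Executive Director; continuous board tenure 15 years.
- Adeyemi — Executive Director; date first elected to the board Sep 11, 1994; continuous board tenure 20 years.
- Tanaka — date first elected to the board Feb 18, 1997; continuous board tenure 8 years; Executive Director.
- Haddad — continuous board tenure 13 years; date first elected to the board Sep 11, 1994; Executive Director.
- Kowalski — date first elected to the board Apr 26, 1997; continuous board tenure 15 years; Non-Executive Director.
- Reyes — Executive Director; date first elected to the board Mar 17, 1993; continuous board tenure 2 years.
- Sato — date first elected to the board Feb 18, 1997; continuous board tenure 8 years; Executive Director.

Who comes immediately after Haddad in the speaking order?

By board role: Amari, Reyes, Adeyemi, Okonkwo, Haddad, Sato, Tanaka and Brennan (Executive Director); then Beaumont and Kowalski (Non-Executive Director).
Among Amari, Reyes, Adeyemi, Okonkwo, Haddad, Sato, Tanaka and Brennan, by date first elected to the board (earlier first): Amari and Reyes (Mar 17, 1993) before Adeyemi, Okonkwo and Haddad (Sep 11, 1994) before Sato and Tanaka (Feb 18, 1997) before Brennan (Aug 4, 1998).
Amari and Reyes both have continuous board tenure 2 years, so the next rule applies.
Among Amari and Reyes, alphabetically by surname: Amari before Reyes.
Among Adeyemi, Okonkwo and Haddad, by continuous board tenure (higher first): Adeyemi and Okonkwo (20 years) before Haddad (13 years).
Among Adeyemi and Okonkwo, alphabetically by surname: Adeyemi before Okonkwo.
Sato and Tanaka both have continuous board tenure 8 years, so the next rule applies.
Among Sato and Tanaka, alphabetically by surname: Sato before Tanaka.
Beaumont and Kowalski both have date first elected to the board Apr 26, 1997, so the next rule applies.
Beaumont and Kowalski both have continuous board tenure 15 years, so the next rule applies.
Among Beaumont and Kowalski, alphabetically by surname: Beaumont before Kowalski.
Order: Amari, Reyes, Adeyemi, Okonkwo, Haddad, Sato, Tanaka, Brennan, Beaumont, Kowalski.

Sato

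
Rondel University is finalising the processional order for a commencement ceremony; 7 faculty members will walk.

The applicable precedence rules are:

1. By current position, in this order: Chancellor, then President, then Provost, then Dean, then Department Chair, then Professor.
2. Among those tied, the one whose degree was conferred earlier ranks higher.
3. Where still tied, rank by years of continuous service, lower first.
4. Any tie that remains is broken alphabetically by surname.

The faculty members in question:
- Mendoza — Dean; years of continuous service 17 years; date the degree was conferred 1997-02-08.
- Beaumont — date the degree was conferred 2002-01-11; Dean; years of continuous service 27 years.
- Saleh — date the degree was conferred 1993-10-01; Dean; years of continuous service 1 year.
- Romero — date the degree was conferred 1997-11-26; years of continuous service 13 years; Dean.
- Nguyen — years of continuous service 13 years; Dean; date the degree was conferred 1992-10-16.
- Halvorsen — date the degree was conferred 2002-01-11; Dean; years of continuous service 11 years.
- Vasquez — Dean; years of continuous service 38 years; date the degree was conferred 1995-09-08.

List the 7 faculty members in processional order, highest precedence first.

Nguyen, Saleh, Vasquez, Mendoza, Romero, Halvorsen, Beaumont

By current position: Nguyen, Saleh, Vasquez, Mendoza, Romero, Halvorsen and Beaumont (Dean).
Among Nguyen, Saleh, Vasquez, Mendoza, Romero, Halvorsen and Beaumont, by date the degree was conferred (earlier first): Nguyen (1992-10-16) before Saleh (1993-10-01) before Vasquez (1995-09-08) before Mendoza (1997-02-08) before Romero (1997-11-26) before Halvorsen and Beaumont (2002-01-11).
Among Halvorsen and Beaumont, by years of continuous service (lower first): Halvorsen (11 years) before Beaumont (27 years).
Full order: Nguyen, Saleh, Vasquez, Mendoza, Romero, Halvorsen, Beaumont.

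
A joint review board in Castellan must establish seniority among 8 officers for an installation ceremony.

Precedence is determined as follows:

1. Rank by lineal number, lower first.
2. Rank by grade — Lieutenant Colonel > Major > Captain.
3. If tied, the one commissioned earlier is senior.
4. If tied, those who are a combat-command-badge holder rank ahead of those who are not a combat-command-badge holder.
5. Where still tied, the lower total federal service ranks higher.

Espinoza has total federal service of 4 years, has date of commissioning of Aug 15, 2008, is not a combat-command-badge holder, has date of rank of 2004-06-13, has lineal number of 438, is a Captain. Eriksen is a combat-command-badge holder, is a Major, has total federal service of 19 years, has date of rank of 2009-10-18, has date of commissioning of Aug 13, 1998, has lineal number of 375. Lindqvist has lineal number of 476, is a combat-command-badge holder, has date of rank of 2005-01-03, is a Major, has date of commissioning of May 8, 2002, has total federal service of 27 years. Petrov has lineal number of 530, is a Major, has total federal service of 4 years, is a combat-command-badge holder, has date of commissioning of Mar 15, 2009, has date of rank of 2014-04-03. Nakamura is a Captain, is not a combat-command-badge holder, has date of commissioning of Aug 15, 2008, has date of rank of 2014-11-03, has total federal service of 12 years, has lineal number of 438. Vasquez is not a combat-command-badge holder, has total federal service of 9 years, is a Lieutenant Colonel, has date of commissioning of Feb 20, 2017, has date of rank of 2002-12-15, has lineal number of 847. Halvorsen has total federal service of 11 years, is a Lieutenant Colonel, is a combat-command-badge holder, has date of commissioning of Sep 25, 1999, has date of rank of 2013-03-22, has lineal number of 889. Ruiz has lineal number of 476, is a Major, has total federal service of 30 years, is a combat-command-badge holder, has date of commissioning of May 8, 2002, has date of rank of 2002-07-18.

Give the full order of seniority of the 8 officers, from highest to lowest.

Eriksen, Espinoza, Nakamura, Lindqvist, Ruiz, Petrov, Vasquez, Halvorsen

By lineal number (lower first): Eriksen (375); then Espinoza and Nakamura (both 438); then Lindqvist and Ruiz (both 476); then Petrov (530); then Vasquez (847); then Halvorsen (889).
Espinoza and Nakamura are each Captain, so the next rule applies.
Espinoza and Nakamura both have date of commissioning Aug 15, 2008, so the next rule applies.
Espinoza and Nakamura are each not a combat-command-badge holder, so the next rule applies.
Among Espinoza and Nakamura, by total federal service (lower first): Espinoza (4 years) before Nakamura (12 years).
Lindqvist and Ruiz are each Major, so the next rule applies.
Lindqvist and Ruiz both have date of commissioning May 8, 2002, so the next rule applies.
Lindqvist and Ruiz are each a combat-command-badge holder, so the next rule applies.
Among Lindqvist and Ruiz, by total federal service (lower first): Lindqvist (27 years) before Ruiz (30 years).
Full order: Eriksen, Espinoza, Nakamura, Lindqvist, Ruiz, Petrov, Vasquez, Halvorsen.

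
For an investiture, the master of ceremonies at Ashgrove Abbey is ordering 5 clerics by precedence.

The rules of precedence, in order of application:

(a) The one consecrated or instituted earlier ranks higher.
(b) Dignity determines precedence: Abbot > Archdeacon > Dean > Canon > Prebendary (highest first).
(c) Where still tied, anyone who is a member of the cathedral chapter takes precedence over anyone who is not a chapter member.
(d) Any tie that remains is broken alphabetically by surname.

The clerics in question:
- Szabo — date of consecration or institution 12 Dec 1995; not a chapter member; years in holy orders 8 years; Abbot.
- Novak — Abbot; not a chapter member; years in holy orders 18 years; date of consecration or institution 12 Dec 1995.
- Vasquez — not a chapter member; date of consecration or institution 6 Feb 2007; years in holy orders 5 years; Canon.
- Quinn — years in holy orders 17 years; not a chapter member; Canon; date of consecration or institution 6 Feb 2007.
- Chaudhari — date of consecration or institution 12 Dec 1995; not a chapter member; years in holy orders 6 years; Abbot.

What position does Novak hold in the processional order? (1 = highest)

By date of consecration or institution (earlier first): Chaudhari, Novak and Szabo (each 12 Dec 1995); then Quinn and Vasquez (both 6 Feb 2007).
Chaudhari, Novak and Szabo are each Abbot, so the next rule applies.
Chaudhari, Novak and Szabo are each not a chapter member, so the next rule applies.
Among Chaudhari, Novak and Szabo, alphabetically by surname: Chaudhari before Novak before Szabo.
Quinn and Vasquez are each Canon, so the next rule applies.
Quinn and Vasquez are each not a chapter member, so the next rule applies.
Among Quinn and Vasquez, alphabetically by surname: Quinn before Vasquez.
Order: Chaudhari, Novak, Szabo, Quinn, Vasquez. So position 2.

2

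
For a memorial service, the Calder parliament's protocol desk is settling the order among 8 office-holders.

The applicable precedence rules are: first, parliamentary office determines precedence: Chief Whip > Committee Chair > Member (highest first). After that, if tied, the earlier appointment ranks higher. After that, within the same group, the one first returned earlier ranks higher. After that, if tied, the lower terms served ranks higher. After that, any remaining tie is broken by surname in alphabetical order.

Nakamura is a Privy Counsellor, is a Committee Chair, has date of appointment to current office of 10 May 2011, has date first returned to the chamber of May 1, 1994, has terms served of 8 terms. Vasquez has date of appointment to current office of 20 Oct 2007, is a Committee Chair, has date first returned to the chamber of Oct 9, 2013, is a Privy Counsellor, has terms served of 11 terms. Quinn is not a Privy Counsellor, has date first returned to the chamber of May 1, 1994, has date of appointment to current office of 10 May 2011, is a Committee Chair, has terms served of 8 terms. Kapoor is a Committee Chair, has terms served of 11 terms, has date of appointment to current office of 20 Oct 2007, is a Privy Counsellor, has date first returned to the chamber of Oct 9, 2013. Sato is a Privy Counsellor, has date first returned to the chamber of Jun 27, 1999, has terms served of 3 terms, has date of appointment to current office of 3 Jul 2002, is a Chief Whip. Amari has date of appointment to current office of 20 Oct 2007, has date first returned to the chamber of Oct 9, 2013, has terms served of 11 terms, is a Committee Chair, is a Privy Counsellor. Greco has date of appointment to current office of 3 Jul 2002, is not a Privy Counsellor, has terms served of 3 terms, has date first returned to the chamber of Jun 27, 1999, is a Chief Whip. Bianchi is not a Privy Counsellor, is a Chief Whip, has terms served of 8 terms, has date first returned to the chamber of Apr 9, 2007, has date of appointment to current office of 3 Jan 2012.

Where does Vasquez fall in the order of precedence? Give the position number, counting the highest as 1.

6

By parliamentary office: Greco, Sato and Bianchi (Chief Whip); then Amari, Kapoor, Vasquez, Nakamura and Quinn (Committee Chair).
Among Greco, Sato and Bianchi, by date of appointment to current office (earlier first): Greco and Sato (3 Jul 2002) before Bianchi (3 Jan 2012).
Greco and Sato both have date first returned to the chamber Jun 27, 1999, so the next rule applies.
Greco and Sato both have terms served 3 terms, so the next rule applies.
Among Greco and Sato, alphabetically by surname: Greco before Sato.
Among Amari, Kapoor, Vasquez, Nakamura and Quinn, by date of appointment to current office (earlier first): Amari, Kapoor and Vasquez (20 Oct 2007) before Nakamura and Quinn (10 May 2011).
Amari, Kapoor and Vasquez all have date first returned to the chamber Oct 9, 2013, so the next rule applies.
Amari, Kapoor and Vasquez all have terms served 11 terms, so the next rule applies.
Among Amari, Kapoor and Vasquez, alphabetically by surname: Amari before Kapoor before Vasquez.
Nakamura and Quinn both have date first returned to the chamber May 1, 1994, so the next rule applies.
Nakamura and Quinn both have terms served 8 terms, so the next rule applies.
Among Nakamura and Quinn, alphabetically by surname: Nakamura before Quinn.
Order: Greco, Sato, Bianchi, Amari, Kapoor, Vasquez, Nakamura, Quinn. So position 6.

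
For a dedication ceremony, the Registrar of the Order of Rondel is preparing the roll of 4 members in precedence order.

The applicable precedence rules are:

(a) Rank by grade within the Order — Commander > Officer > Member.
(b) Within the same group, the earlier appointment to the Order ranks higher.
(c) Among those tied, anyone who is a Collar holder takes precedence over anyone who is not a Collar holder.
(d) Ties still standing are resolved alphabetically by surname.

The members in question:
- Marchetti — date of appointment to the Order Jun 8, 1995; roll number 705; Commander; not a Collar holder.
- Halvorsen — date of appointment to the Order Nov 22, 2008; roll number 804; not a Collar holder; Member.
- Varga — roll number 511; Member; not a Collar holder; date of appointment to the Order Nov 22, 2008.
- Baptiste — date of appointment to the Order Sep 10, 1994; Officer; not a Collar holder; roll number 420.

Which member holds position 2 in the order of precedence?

Baptiste

By grade within the Order: Marchetti (Commander); then Baptiste (Officer); then Halvorsen and Varga (Member).
Halvorsen and Varga both have date of appointment to the Order Nov 22, 2008, so the next rule applies.
Halvorsen and Varga are each not a Collar holder, so the next rule applies.
Among Halvorsen and Varga, alphabetically by surname: Halvorsen before Varga.
Order: Marchetti, Baptiste, Halvorsen, Varga.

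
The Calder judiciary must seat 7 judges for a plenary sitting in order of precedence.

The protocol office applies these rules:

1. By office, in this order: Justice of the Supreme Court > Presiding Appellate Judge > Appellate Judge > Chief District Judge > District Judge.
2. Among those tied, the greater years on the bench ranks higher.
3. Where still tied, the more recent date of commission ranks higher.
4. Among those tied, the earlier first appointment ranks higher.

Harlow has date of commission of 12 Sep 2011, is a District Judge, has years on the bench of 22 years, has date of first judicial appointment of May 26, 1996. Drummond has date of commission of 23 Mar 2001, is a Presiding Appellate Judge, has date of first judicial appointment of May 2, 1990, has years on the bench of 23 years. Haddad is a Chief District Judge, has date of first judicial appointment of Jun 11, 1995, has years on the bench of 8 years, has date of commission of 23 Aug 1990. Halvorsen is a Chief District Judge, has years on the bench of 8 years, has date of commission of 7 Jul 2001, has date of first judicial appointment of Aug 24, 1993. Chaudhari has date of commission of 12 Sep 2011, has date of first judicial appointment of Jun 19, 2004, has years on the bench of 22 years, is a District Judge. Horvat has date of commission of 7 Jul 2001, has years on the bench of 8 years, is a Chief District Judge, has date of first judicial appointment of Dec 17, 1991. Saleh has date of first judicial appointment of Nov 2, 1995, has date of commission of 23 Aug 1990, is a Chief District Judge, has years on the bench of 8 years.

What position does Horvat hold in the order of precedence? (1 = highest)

By office: Drummond (Presiding Appellate Judge); then Horvat, Halvorsen, Haddad and Saleh (Chief District Judge); then Harlow and Chaudhari (District Judge).
Horvat, Halvorsen, Haddad and Saleh all have years on the bench 8 years, so the next rule applies.
Among Horvat, Halvorsen, Haddad and Saleh, by date of commission (later first): Horvat and Halvorsen (7 Jul 2001) before Haddad and Saleh (23 Aug 1990).
Among Horvat and Halvorsen, by date of first judicial appointment (earlier first): Horvat (Dec 17, 1991) before Halvorsen (Aug 24, 1993).
Among Haddad and Saleh, by date of first judicial appointment (earlier first): Haddad (Jun 11, 1995) before Saleh (Nov 2, 1995).
Harlow and Chaudhari both have years on the bench 22 years, so the next rule applies.
Harlow and Chaudhari both have date of commission 12 Sep 2011, so the next rule applies.
Among Harlow and Chaudhari, by date of first judicial appointment (earlier first): Harlow (May 26, 1996) before Chaudhari (Jun 19, 2004).
Order: Drummond, Horvat, Halvorsen, Haddad, Saleh, Harlow, Chaudhari. So position 2.

2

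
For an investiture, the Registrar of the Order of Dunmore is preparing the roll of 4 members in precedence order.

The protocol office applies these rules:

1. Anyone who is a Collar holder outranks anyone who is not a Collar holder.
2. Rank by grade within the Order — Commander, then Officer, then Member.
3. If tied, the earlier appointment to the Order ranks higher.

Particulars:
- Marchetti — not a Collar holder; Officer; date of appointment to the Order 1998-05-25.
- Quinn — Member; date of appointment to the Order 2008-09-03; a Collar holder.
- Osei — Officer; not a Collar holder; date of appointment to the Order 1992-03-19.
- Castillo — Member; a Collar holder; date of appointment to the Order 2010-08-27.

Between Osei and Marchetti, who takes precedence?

By the first rule: Quinn and Castillo (both a Collar holder); then Osei and Marchetti (both not a Collar holder).
Quinn and Castillo are each Member, so the next rule applies.
Among Quinn and Castillo, by date of appointment to the Order (earlier first): Quinn (2008-09-03) before Castillo (2010-08-27).
Osei and Marchetti are each Officer, so the next rule applies.
Among Osei and Marchetti, by date of appointment to the Order (earlier first): Osei (1992-03-19) before Marchetti (1998-05-25).
So Osei takes precedence.

Osei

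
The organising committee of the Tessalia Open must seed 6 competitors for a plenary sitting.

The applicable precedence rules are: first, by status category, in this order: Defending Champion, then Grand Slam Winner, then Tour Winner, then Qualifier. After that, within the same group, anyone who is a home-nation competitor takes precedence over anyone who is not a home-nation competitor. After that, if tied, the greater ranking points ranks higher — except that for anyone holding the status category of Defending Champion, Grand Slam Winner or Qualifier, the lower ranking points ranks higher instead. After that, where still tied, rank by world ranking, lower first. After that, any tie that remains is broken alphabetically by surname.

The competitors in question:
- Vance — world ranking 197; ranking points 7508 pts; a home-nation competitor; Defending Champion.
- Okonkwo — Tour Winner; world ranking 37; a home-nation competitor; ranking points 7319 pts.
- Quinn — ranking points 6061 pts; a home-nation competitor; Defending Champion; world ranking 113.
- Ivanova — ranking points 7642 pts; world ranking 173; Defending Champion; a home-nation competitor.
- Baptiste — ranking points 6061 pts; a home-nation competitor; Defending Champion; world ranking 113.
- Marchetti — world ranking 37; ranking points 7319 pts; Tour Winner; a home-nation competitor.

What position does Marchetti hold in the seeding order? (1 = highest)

By status category: Baptiste, Quinn, Vance and Ivanova (Defending Champion); then Marchetti and Okonkwo (Tour Winner).
Baptiste, Quinn, Vance and Ivanova are each a home-nation competitor, so the next rule applies.
Among Baptiste, Quinn, Vance and Ivanova, by ranking points (lower first) (reversed rule for this group): Baptiste and Quinn (6061 pts) before Vance (7508 pts) before Ivanova (7642 pts).
Baptiste and Quinn both have world ranking 113, so the next rule applies.
Among Baptiste and Quinn, alphabetically by surname: Baptiste before Quinn.
Marchetti and Okonkwo are each a home-nation competitor, so the next rule applies.
Marchetti and Okonkwo both have ranking points 7319 pts, so the next rule applies.
Marchetti and Okonkwo both have world ranking 37, so the next rule applies.
Among Marchetti and Okonkwo, alphabetically by surname: Marchetti before Okonkwo.
Order: Baptiste, Quinn, Vance, Ivanova, Marchetti, Okonkwo. So position 5.

5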